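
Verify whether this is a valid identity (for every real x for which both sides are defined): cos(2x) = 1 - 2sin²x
Yes, this is an identity.

Claim: cos(2x) = 1 - 2sin²x.
Reasoning: cos(2x) = cos²x - sin²x. Replace cos²x by 1 - sin²x: (1 - sin²x) - sin²x = 1 - 2sin²x.
So the two sides agree for every real x for which both sides are defined.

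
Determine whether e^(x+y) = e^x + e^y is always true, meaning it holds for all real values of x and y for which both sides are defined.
No, this is NOT an identity.

Claim: e^(x+y) = e^x + e^y.
Test a specific point where both sides are defined: x = 1, y = 5.
LHS = e^(x+y) ≈ 403.4288
RHS = e^x + e^y ≈ 151.1314
Since 403.4288 ≠ 151.1314, the equation fails at this point, so it cannot hold for all real values of x and y for which both sides are defined.
The correct rule is e^(x+y) = e^x · e^y (a product, not a sum).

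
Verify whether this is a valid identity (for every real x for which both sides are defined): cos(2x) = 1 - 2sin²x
Yes, this is an identity.

Claim: cos(2x) = 1 - 2sin²x.
Reasoning: cos(2x) = cos²x - sin²x. Replace cos²x by 1 - sin²x: (1 - sin²x) - sin²x = 1 - 2sin²x.
So the two sides agree for every real x for which both sides are defined.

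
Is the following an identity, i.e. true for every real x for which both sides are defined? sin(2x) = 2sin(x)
Claim: sin(2x) = 2sin(x).
Test a specific point where both sides are defined: x = -π/3.
LHS = sin(2x) ≈ -0.8660
RHS = 2sin(x) ≈ -1.7321
Since -0.8660 ≠ -1.7321, the equation fails at this point, so it cannot hold for every real x for which both sides are defined.
The correct double-angle formula is sin(2x) = 2sin(x)cos(x).

Conclusion: No, this is NOT an identity.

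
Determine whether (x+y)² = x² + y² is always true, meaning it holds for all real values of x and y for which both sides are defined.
Claim: (x+y)² = x² + y².
Test a specific point where both sides are defined: x = 1/2, y = 2.
LHS = (x+y)² ≈ 6.2500
RHS = x² + y² ≈ 4.2500
Since 6.2500 ≠ 4.2500, the equation fails at this point, so it cannot hold for all real values of x and y for which both sides are defined.
The correct expansion is (x+y)² = x² + 2xy + y²; the cross term 2xy is missing.

Conclusion: No, this is NOT an identity.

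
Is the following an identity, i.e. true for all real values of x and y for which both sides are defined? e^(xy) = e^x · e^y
Claim: e^(xy) = e^x · e^y.
Test a specific point where both sides are defined: x = 2, y = -1.
LHS = e^(xy) ≈ 0.1353
RHS = e^x · e^y ≈ 2.7183
Since 0.1353 ≠ 2.7183, the equation fails at this point, so it cannot hold for all real values of x and y for which both sides are defined.
e^x · e^y = e^(x+y), not e^(xy).

Conclusion: No, this is NOT an identity.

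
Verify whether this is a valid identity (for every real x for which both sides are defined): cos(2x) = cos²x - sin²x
Yes, this is an identity.

Claim: cos(2x) = cos²x - sin²x.
Reasoning: Put y = x in the addition formula cos(x+y) = cos(x)cos(y) - sin(x)sin(y): cos(2x) = cos²x - sin²x.
So the two sides agree for every real x for which both sides are defined.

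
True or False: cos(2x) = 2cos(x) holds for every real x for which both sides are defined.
Claim: cos(2x) = 2cos(x).
Test a specific point where both sides are defined: x = 2π/3.
LHS = cos(2x) ≈ -0.5000
RHS = 2cos(x) ≈ -1.0000
Since -0.5000 ≠ -1.0000, the equation fails at this point, so it cannot hold for every real x for which both sides are defined.
The correct double-angle formula is cos(2x) = cos²x - sin²x.

Conclusion: False.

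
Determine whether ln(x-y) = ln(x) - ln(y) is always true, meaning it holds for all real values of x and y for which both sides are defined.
Claim: ln(x-y) = ln(x) - ln(y).
Test a specific point where both sides are defined: x = 2, y = 3/2.
LHS = ln(x-y) ≈ -0.6931
RHS = ln(x) - ln(y) ≈ 0.2877
Since -0.6931 ≠ 0.2877, the equation fails at this point, so it cannot hold for all real values of x and y for which both sides are defined.
ln(x) - ln(y) = ln(x/y), not ln(x-y).

Conclusion: No, this is NOT an identity.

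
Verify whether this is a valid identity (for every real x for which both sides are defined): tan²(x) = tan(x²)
No, this is NOT an identity.

Claim: tan²(x) = tan(x²).
Test a specific point where both sides are defined: x = π/4.
LHS = tan²(x) ≈ 1.0000
RHS = tan(x²) ≈ 0.7092
Since 1.0000 ≠ 0.7092, the equation fails at this point, so it cannot hold for every real x for which both sides are defined.
tan²(x) means (tan x)², squaring the output; tan(x²) squares the input. These are different functions.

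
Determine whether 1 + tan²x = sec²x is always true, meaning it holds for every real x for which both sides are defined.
Claim: 1 + tan²x = sec²x.
Reasoning: Start from sin²x + cos²x = 1 and divide every term by cos²x (allowed wherever tan x and sec x are defined): tan²x + 1 = 1/cos²x = sec²x.
So the two sides agree for every real x for which both sides are defined.

Conclusion: Yes, this is an identity.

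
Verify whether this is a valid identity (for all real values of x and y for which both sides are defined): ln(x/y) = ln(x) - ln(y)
Yes, this is an identity.

Claim: ln(x/y) = ln(x) - ln(y).
Reasoning: Both sides are simultaneously defined only when x, y > 0. Write x = e^p, y = e^q. Then x/y = e^(p-q), so ln(x/y) = p - q = ln(x) - ln(y).
So the two sides agree for all real values of x and y for which both sides are defined.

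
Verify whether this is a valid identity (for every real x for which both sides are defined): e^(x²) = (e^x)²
Claim: e^(x²) = (e^x)².
Test a specific point where both sides are defined: x = 1.
LHS = e^(x²) ≈ 2.7183
RHS = (e^x)² ≈ 7.3891
Since 2.7183 ≠ 7.3891, the equation fails at this point, so it cannot hold for every real x for which both sides are defined.
(e^x)² = e^(2x), and 2x ≠ x² in general.

Conclusion: No, this is NOT an identity.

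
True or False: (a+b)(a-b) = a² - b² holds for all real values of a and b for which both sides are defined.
True.

Claim: (a+b)(a-b) = a² - b².
Reasoning: Expand: (a+b)(a-b) = a² - ab + ba - b² = a² - b² (the cross terms cancel).
So the two sides agree for all real values of a and b for which both sides are defined.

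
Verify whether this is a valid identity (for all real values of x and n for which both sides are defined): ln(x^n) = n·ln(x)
Claim: ln(x^n) = n·ln(x).
Reasoning: The right side requires x > 0. For x > 0, x^n = (e^(ln x))^n = e^(n·ln x), so taking ln of both sides gives ln(x^n) = n·ln(x).
So the two sides agree for all real values of x and n for which both sides are defined.

Conclusion: Yes, this is an identity.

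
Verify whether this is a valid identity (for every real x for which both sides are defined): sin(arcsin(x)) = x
Yes, this is an identity.

Claim: sin(arcsin(x)) = x.
Reasoning: For -1 ≤ x ≤ 1 (where arcsin is defined), arcsin(x) is by definition an angle whose sine equals x. Taking the sine of that angle returns x. (Note the other order, arcsin(sin x) = x, is NOT an identity.)
So the two sides agree for every real x for which both sides are defined.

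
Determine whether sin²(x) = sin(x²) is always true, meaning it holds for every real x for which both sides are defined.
Claim: sin²(x) = sin(x²).
Test a specific point where both sides are defined: x = -π/2.
LHS = sin²(x) ≈ 1.0000
RHS = sin(x²) ≈ 0.6243
Since 1.0000 ≠ 0.6243, the equation fails at this point, so it cannot hold for every real x for which both sides are defined.
sin²(x) means (sin x)², squaring the output; sin(x²) squares the input. These are different functions.

Conclusion: No, this is NOT an identity.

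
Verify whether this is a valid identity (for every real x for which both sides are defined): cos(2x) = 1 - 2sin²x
Yes, this is an identity.

Claim: cos(2x) = 1 - 2sin²x.
Reasoning: cos(2x) = cos²x - sin²x. Replace cos²x by 1 - sin²x: (1 - sin²x) - sin²x = 1 - 2sin²x.
So the two sides agree for every real x for which both sides are defined.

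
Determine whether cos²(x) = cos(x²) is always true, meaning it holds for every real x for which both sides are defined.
No, this is NOT an identity.

Claim: cos²(x) = cos(x²).
Test a specific point where both sides are defined: x = -π/3.
LHS = cos²(x) ≈ 0.2500
RHS = cos(x²) ≈ 0.4566
Since 0.2500 ≠ 0.4566, the equation fails at this point, so it cannot hold for every real x for which both sides are defined.
cos²(x) means (cos x)², squaring the output; cos(x²) squares the input. These are different functions.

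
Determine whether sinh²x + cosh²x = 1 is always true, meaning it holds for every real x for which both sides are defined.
No, this is NOT an identity.

Claim: sinh²x + cosh²x = 1.
Test a specific point where both sides are defined: x = 3/2.
LHS = sinh²x + cosh²x ≈ 10.0677
RHS = 1 ≈ 1.0000
Since 10.0677 ≠ 1.0000, the equation fails at this point, so it cannot hold for every real x for which both sides are defined.
The correct hyperbolic identity is cosh²x - sinh²x = 1 (a difference); the sum sinh²x + cosh²x equals cosh(2x).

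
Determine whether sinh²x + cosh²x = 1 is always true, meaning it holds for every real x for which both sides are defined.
Claim: sinh²x + cosh²x = 1.
Test a specific point where both sides are defined: x = 3/2.
LHS = sinh²x + cosh²x ≈ 10.0677
RHS = 1 ≈ 1.0000
Since 10.0677 ≠ 1.0000, the equation fails at this point, so it cannot hold for every real x for which both sides are defined.
The correct hyperbolic identity is cosh²x - sinh²x = 1 (a difference); the sum sinh²x + cosh²x equals cosh(2x).

Conclusion: No, this is NOT an identity.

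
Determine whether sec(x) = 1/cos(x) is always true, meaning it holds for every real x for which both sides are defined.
Yes, this is an identity.

Claim: sec(x) = 1/cos(x).
Reasoning: sec(x) is by definition the reciprocal of cos(x), wherever cos(x) ≠ 0.
So the two sides agree for every real x for which both sides are defined.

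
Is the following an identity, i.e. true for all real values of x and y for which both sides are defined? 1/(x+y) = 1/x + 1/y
Claim: 1/(x+y) = 1/x + 1/y.
Test a specific point where both sides are defined: x = 3/2, y = -2.
LHS = 1/(x+y) ≈ -2.0000
RHS = 1/x + 1/y ≈ 0.1667
Since -2.0000 ≠ 0.1667, the equation fails at this point, so it cannot hold for all real values of x and y for which both sides are defined.
1/x + 1/y = (x+y)/(xy), which is not 1/(x+y).

Conclusion: No, this is NOT an identity.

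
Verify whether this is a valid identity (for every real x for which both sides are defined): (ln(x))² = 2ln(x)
No, this is NOT an identity.

Claim: (ln(x))² = 2ln(x).
Test a specific point where both sides are defined: x = 5.
LHS = (ln(x))² ≈ 2.5903
RHS = 2ln(x) ≈ 3.2189
Since 2.5903 ≠ 3.2189, the equation fails at this point, so it cannot hold for every real x for which both sides are defined.
2ln(x) equals ln(x²), which is not the same as (ln x)².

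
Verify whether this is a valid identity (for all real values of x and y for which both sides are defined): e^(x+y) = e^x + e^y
Claim: e^(x+y) = e^x + e^y.
Test a specific point where both sides are defined: x = 1, y = 2.
LHS = e^(x+y) ≈ 20.0855
RHS = e^x + e^y ≈ 10.1073
Since 20.0855 ≠ 10.1073, the equation fails at this point, so it cannot hold for all real values of x and y for which both sides are defined.
The correct rule is e^(x+y) = e^x · e^y (a product, not a sum).

Conclusion: No, this is NOT an identity.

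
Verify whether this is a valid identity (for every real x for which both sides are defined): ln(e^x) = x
Claim: ln(e^x) = x.
Reasoning: ln is the inverse of the exponential: ln(e^x) asks for the exponent p with e^p = e^x, and since e^p is one-to-one that exponent is p = x.
So the two sides agree for every real x for which both sides are defined.

Conclusion: Yes, this is an identity.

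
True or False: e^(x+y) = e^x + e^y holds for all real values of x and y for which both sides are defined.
Claim: e^(x+y) = e^x + e^y.
Test a specific point where both sides are defined: x = 1, y = 3/2.
LHS = e^(x+y) ≈ 12.1825
RHS = e^x + e^y ≈ 7.2000
Since 12.1825 ≠ 7.2000, the equation fails at this point, so it cannot hold for all real values of x and y for which both sides are defined.
The correct rule is e^(x+y) = e^x · e^y (a product, not a sum).

Conclusion: False.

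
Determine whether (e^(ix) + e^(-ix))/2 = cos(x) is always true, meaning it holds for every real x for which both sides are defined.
Yes, this is an identity.

Claim: (e^(ix) + e^(-ix))/2 = cos(x).
Reasoning: By Euler's formula e^(ix) = cos(x) + i·sin(x) and e^(-ix) = cos(x) - i·sin(x). Adding cancels the sine terms: e^(ix) + e^(-ix) = 2cos(x); divide by 2.
So the two sides agree for every real x for which both sides are defined.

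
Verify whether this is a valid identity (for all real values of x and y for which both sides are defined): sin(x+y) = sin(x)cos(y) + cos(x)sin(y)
Claim: sin(x+y) = sin(x)cos(y) + cos(x)sin(y).
Reasoning: By Euler's formula e^(i(x+y)) = e^(ix)·e^(iy) = (cos x + i·sin x)(cos y + i·sin y). The imaginary part of the left side is sin(x+y); the imaginary part of the product is sin(x)cos(y) + cos(x)sin(y).
So the two sides agree for all real values of x and y for which both sides are defined.

Conclusion: Yes, this is an identity.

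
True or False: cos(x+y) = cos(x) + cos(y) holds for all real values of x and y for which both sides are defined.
Claim: cos(x+y) = cos(x) + cos(y).
Test a specific point where both sides are defined: x = π/2, y = -π/2.
LHS = cos(x+y) ≈ 1.0000
RHS = cos(x) + cos(y) ≈ 0.0000
Since 1.0000 ≠ 0.0000, the equation fails at this point, so it cannot hold for all real values of x and y for which both sides are defined.
The correct expansion is cos(x+y) = cos(x)cos(y) - sin(x)sin(y); cosine is not additive.

Conclusion: False.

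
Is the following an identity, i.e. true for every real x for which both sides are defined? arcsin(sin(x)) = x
No, this is NOT an identity.

Claim: arcsin(sin(x)) = x.
Test a specific point where both sides are defined: x = 2π/3.
LHS = arcsin(sin(x)) ≈ 1.0472
RHS = x ≈ 2.0944
Since 1.0472 ≠ 2.0944, the equation fails at this point, so it cannot hold for every real x for which both sides are defined.
arcsin only returns values in [-π/2, π/2], so arcsin(sin(x)) = x holds only for x in that interval, not for all real x.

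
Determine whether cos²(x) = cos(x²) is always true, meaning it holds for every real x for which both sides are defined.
Claim: cos²(x) = cos(x²).
Test a specific point where both sides are defined: x = 2π/3.
LHS = cos²(x) ≈ 0.2500
RHS = cos(x²) ≈ -0.3202
Since 0.2500 ≠ -0.3202, the equation fails at this point, so it cannot hold for every real x for which both sides are defined.
cos²(x) means (cos x)², squaring the output; cos(x²) squares the input. These are different functions.

Conclusion: No, this is NOT an identity.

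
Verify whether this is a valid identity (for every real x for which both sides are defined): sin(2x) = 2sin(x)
Claim: sin(2x) = 2sin(x).
Test a specific point where both sides are defined: x = π/6.
LHS = sin(2x) ≈ 0.8660
RHS = 2sin(x) ≈ 1.0000
Since 0.8660 ≠ 1.0000, the equation fails at this point, so it cannot hold for every real x for which both sides are defined.
The correct double-angle formula is sin(2x) = 2sin(x)cos(x).

Conclusion: No, this is NOT an identity.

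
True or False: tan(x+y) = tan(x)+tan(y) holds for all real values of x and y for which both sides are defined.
Claim: tan(x+y) = tan(x)+tan(y).
Test a specific point where both sides are defined: x = -π/6, y = -π/4.
LHS = tan(x+y) ≈ -3.7321
RHS = tan(x)+tan(y) ≈ -1.5774
Since -3.7321 ≠ -1.5774, the equation fails at this point, so it cannot hold for all real values of x and y for which both sides are defined.
The correct formula is tan(x+y) = (tan(x) + tan(y))/(1 - tan(x)tan(y)).

Conclusion: False.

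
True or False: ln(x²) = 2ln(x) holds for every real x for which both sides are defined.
Claim: ln(x²) = 2ln(x).
Reasoning: The right side requires x > 0. For x > 0, x² = (e^(ln x))² = e^(2ln x), so ln(x²) = 2ln(x). (For x < 0 the right side is undefined, so those values are outside the claim.)
So the two sides agree for every real x for which both sides are defined.

Conclusion: True.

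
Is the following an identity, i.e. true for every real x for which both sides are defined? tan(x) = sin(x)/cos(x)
Claim: tan(x) = sin(x)/cos(x).
Reasoning: For an angle x whose terminal point on the unit circle is (cos x, sin x), tan(x) is defined as the ratio (second coordinate)/(first coordinate) = sin(x)/cos(x), wherever cos(x) ≠ 0.
So the two sides agree for every real x for which both sides are defined.

Conclusion: Yes, this is an identity.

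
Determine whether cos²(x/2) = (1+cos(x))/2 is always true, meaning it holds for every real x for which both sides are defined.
Claim: cos²(x/2) = (1+cos(x))/2.
Reasoning: Use cos(2θ) = 2cos²θ - 1 with θ = x/2: cos(x) = 2cos²(x/2) - 1. Solving for cos²(x/2) gives (1 + cos(x))/2.
So the two sides agree for every real x for which both sides are defined.

Conclusion: Yes, this is an identity.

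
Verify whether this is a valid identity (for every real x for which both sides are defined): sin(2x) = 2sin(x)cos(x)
Yes, this is an identity.

Claim: sin(2x) = 2sin(x)cos(x).
Reasoning: Put y = x in the addition formula sin(x+y) = sin(x)cos(y) + cos(x)sin(y): sin(2x) = sin(x)cos(x) + cos(x)sin(x) = 2sin(x)cos(x).
So the two sides agree for every real x for which both sides are defined.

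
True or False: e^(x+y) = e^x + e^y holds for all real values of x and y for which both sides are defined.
Claim: e^(x+y) = e^x + e^y.
Test a specific point where both sides are defined: x = 2, y = 1.
LHS = e^(x+y) ≈ 20.0855
RHS = e^x + e^y ≈ 10.1073
Since 20.0855 ≠ 10.1073, the equation fails at this point, so it cannot hold for all real values of x and y for which both sides are defined.
The correct rule is e^(x+y) = e^x · e^y (a product, not a sum).

Conclusion: False.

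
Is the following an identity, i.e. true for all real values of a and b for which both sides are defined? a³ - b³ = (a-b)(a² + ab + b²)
Yes, this is an identity.

Claim: a³ - b³ = (a-b)(a² + ab + b²).
Reasoning: Expand the right side: (a-b)(a² + ab + b²) = a³ + a²b + ab² - a²b - ab² - b³ = a³ - b³ (the middle terms cancel in pairs).
So the two sides agree for all real values of a and b for which both sides are defined.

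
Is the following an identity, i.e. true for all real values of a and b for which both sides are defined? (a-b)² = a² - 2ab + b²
Yes, this is an identity.

Claim: (a-b)² = a² - 2ab + b².
Reasoning: Expand: (a-b)² = (a-b)(a-b) = a·a - a·b - b·a + b·b = a² - 2ab + b².
So the two sides agree for all real values of a and b for which both sides are defined.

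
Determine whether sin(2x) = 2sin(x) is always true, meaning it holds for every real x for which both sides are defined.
Claim: sin(2x) = 2sin(x).
Test a specific point where both sides are defined: x = -π/6.
LHS = sin(2x) ≈ -0.8660
RHS = 2sin(x) ≈ -1.0000
Since -0.8660 ≠ -1.0000, the equation fails at this point, so it cannot hold for every real x for which both sides are defined.
The correct double-angle formula is sin(2x) = 2sin(x)cos(x).

Conclusion: No, this is NOT an identity.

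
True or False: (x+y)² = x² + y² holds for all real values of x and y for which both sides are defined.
False.

Claim: (x+y)² = x² + y².
Test a specific point where both sides are defined: x = 1, y = -1.
LHS = (x+y)² ≈ 0.0000
RHS = x² + y² ≈ 2.0000
Since 0.0000 ≠ 2.0000, the equation fails at this point, so it cannot hold for all real values of x and y for which both sides are defined.
The correct expansion is (x+y)² = x² + 2xy + y²; the cross term 2xy is missing.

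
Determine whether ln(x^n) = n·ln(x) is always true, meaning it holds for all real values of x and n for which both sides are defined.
Claim: ln(x^n) = n·ln(x).
Reasoning: The right side requires x > 0. For x > 0, x^n = (e^(ln x))^n = e^(n·ln x), so taking ln of both sides gives ln(x^n) = n·ln(x).
So the two sides agree for all real values of x and n for which both sides are defined.

Conclusion: Yes, this is an identity.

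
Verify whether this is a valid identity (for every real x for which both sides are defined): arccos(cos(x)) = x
Claim: arccos(cos(x)) = x.
Test a specific point where both sides are defined: x = -π/3.
LHS = arccos(cos(x)) ≈ 1.0472
RHS = x ≈ -1.0472
Since 1.0472 ≠ -1.0472, the equation fails at this point, so it cannot hold for every real x for which both sides are defined.
arccos only returns values in [0, π], so arccos(cos(x)) = x holds only for x in that interval, not for all real x.

Conclusion: No, this is NOT an identity.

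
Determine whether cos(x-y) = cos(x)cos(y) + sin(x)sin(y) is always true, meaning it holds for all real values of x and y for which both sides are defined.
Claim: cos(x-y) = cos(x)cos(y) + sin(x)sin(y).
Reasoning: Replace y by -y in cos(x+y) = cos(x)cos(y) - sin(x)sin(y) and use cos(-y) = cos(y), sin(-y) = -sin(y): cos(x-y) = cos(x)cos(y) + sin(x)sin(y).
So the two sides agree for all real values of x and y for which both sides are defined.

Conclusion: Yes, this is an identity.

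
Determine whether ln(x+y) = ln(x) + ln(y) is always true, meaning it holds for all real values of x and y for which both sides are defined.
No, this is NOT an identity.

Claim: ln(x+y) = ln(x) + ln(y).
Test a specific point where both sides are defined: x = 3/2, y = 2.
LHS = ln(x+y) ≈ 1.2528
RHS = ln(x) + ln(y) ≈ 1.0986
Since 1.2528 ≠ 1.0986, the equation fails at this point, so it cannot hold for all real values of x and y for which both sides are defined.
ln(x) + ln(y) = ln(xy), not ln(x+y).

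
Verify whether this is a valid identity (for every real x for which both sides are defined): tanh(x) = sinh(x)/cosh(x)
Yes, this is an identity.

Claim: tanh(x) = sinh(x)/cosh(x).
Reasoning: tanh(x) is defined as sinh(x)/cosh(x) = (e^x - e^-x)/(e^x + e^-x); cosh(x) ≥ 1 is never zero, so this holds for every real x.
So the two sides agree for every real x for which both sides are defined.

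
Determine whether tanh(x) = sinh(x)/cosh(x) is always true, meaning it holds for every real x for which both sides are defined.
Claim: tanh(x) = sinh(x)/cosh(x).
Reasoning: tanh(x) is defined as sinh(x)/cosh(x) = (e^x - e^-x)/(e^x + e^-x); cosh(x) ≥ 1 is never zero, so this holds for every real x.
So the two sides agree for every real x for which both sides are defined.

Conclusion: Yes, this is an identity.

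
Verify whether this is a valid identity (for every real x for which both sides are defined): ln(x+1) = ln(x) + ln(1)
No, this is NOT an identity.

Claim: ln(x+1) = ln(x) + ln(1).
Test a specific point where both sides are defined: x = 3/2.
LHS = ln(x+1) ≈ 0.9163
RHS = ln(x) + ln(1) ≈ 0.4055
Since 0.9163 ≠ 0.4055, the equation fails at this point, so it cannot hold for every real x for which both sides are defined.
ln(1) = 0, so the right side is just ln(x), which differs from ln(x+1).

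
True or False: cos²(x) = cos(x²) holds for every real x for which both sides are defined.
False.

Claim: cos²(x) = cos(x²).
Test a specific point where both sides are defined: x = -π/3.
LHS = cos²(x) ≈ 0.2500
RHS = cos(x²) ≈ 0.4566
Since 0.2500 ≠ 0.4566, the equation fails at this point, so it cannot hold for every real x for which both sides are defined.
cos²(x) means (cos x)², squaring the output; cos(x²) squares the input. These are different functions.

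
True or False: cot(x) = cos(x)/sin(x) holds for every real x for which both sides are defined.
True.

Claim: cot(x) = cos(x)/sin(x).
Reasoning: cot(x) is defined as 1/tan(x) = 1/(sin(x)/cos(x)) = cos(x)/sin(x), wherever sin(x) ≠ 0.
So the two sides agree for every real x for which both sides are defined.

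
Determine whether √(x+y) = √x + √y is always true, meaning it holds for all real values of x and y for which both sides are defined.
No, this is NOT an identity.

Claim: √(x+y) = √x + √y.
Test a specific point where both sides are defined: x = 2, y = 2.
LHS = √(x+y) ≈ 2.0000
RHS = √x + √y ≈ 2.8284
Since 2.0000 ≠ 2.8284, the equation fails at this point, so it cannot hold for all real values of x and y for which both sides are defined.
Squaring the right side gives x + 2√(xy) + y, not x + y.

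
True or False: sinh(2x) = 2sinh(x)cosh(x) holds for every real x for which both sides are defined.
True.

Claim: sinh(2x) = 2sinh(x)cosh(x).
Reasoning: 2sinh(x)cosh(x) = 2 · (e^x - e^-x)/2 · (e^x + e^-x)/2 = (e^(2x) - e^(-2x))/2 = sinh(2x).
So the two sides agree for every real x for which both sides are defined.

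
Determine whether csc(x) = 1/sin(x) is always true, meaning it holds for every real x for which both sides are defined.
Claim: csc(x) = 1/sin(x).
Reasoning: csc(x) is by definition the reciprocal of sin(x), wherever sin(x) ≠ 0.
So the two sides agree for every real x for which both sides are defined.

Conclusion: Yes, this is an identity.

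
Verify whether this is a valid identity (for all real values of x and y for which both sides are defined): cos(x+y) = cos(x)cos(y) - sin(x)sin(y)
Claim: cos(x+y) = cos(x)cos(y) - sin(x)sin(y).
Reasoning: By Euler's formula e^(i(x+y)) = e^(ix)·e^(iy) = (cos x + i·sin x)(cos y + i·sin y). The real part of the left side is cos(x+y); the real part of the product is cos(x)cos(y) - sin(x)sin(y) (since i·i = -1).
So the two sides agree for all real values of x and y for which both sides are defined.

Conclusion: Yes, this is an identity.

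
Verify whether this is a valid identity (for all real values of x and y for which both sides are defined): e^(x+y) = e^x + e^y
Claim: e^(x+y) = e^x + e^y.
Test a specific point where both sides are defined: x = 1, y = -2.
LHS = e^(x+y) ≈ 0.3679
RHS = e^x + e^y ≈ 2.8536
Since 0.3679 ≠ 2.8536, the equation fails at this point, so it cannot hold for all real values of x and y for which both sides are defined.
The correct rule is e^(x+y) = e^x · e^y (a product, not a sum).

Conclusion: No, this is NOT an identity.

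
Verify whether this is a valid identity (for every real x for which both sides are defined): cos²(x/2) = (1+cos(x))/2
Yes, this is an identity.

Claim: cos²(x/2) = (1+cos(x))/2.
Reasoning: Use cos(2θ) = 2cos²θ - 1 with θ = x/2: cos(x) = 2cos²(x/2) - 1. Solving for cos²(x/2) gives (1 + cos(x))/2.
So the two sides agree for every real x for which both sides are defined.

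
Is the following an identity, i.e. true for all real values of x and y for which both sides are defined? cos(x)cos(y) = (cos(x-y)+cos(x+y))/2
Yes, this is an identity.

Claim: cos(x)cos(y) = (cos(x-y)+cos(x+y))/2.
Reasoning: cos(x-y) = cos(x)cos(y) + sin(x)sin(y) and cos(x+y) = cos(x)cos(y) - sin(x)sin(y). Adding, cos(x-y) + cos(x+y) = 2cos(x)cos(y); divide by 2.
So the two sides agree for all real values of x and y for which both sides are defined.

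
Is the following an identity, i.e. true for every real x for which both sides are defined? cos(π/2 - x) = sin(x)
Claim: cos(π/2 - x) = sin(x).
Reasoning: Use cos(u - v) = cos(u)cos(v) + sin(u)sin(v) with u = π/2, v = x: cos(π/2)cos(x) + sin(π/2)sin(x) = 0·cos(x) + 1·sin(x) = sin(x).
So the two sides agree for every real x for which both sides are defined.

Conclusion: Yes, this is an identity.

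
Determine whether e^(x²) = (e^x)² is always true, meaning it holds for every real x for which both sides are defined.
No, this is NOT an identity.

Claim: e^(x²) = (e^x)².
Test a specific point where both sides are defined: x = -1.
LHS = e^(x²) ≈ 2.7183
RHS = (e^x)² ≈ 0.1353
Since 2.7183 ≠ 0.1353, the equation fails at this point, so it cannot hold for every real x for which both sides are defined.
(e^x)² = e^(2x), and 2x ≠ x² in general.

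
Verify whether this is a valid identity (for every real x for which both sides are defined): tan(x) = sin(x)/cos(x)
Claim: tan(x) = sin(x)/cos(x).
Reasoning: For an angle x whose terminal point on the unit circle is (cos x, sin x), tan(x) is defined as the ratio (second coordinate)/(first coordinate) = sin(x)/cos(x), wherever cos(x) ≠ 0.
So the two sides agree for every real x for which both sides are defined.

Conclusion: Yes, this is an identity.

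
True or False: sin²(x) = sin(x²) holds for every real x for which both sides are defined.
False.

Claim: sin²(x) = sin(x²).
Test a specific point where both sides are defined: x = -π/6.
LHS = sin²(x) ≈ 0.2500
RHS = sin(x²) ≈ 0.2707
Since 0.2500 ≠ 0.2707, the equation fails at this point, so it cannot hold for every real x for which both sides are defined.
sin²(x) means (sin x)², squaring the output; sin(x²) squares the input. These are different functions.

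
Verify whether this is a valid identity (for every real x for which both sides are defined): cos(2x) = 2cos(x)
Claim: cos(2x) = 2cos(x).
Test a specific point where both sides are defined: x = 2π/3.
LHS = cos(2x) ≈ -0.5000
RHS = 2cos(x) ≈ -1.0000
Since -0.5000 ≠ -1.0000, the equation fails at this point, so it cannot hold for every real x for which both sides are defined.
The correct double-angle formula is cos(2x) = cos²x - sin²x.

Conclusion: No, this is NOT an identity.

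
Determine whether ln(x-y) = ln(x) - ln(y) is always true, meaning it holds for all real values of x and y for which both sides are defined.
No, this is NOT an identity.

Claim: ln(x-y) = ln(x) - ln(y).
Test a specific point where both sides are defined: x = 5, y = 3.
LHS = ln(x-y) ≈ 0.6931
RHS = ln(x) - ln(y) ≈ 0.5108
Since 0.6931 ≠ 0.5108, the equation fails at this point, so it cannot hold for all real values of x and y for which both sides are defined.
ln(x) - ln(y) = ln(x/y), not ln(x-y).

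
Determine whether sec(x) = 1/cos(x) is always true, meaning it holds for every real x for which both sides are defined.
Claim: sec(x) = 1/cos(x).
Reasoning: sec(x) is by definition the reciprocal of cos(x), wherever cos(x) ≠ 0.
So the two sides agree for every real x for which both sides are defined.

Conclusion: Yes, this is an identity.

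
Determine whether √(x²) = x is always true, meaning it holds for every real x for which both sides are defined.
No, this is NOT an identity.

Claim: √(x²) = x.
Test a specific point where both sides are defined: x = -2.
LHS = √(x²) ≈ 2.0000
RHS = x ≈ -2.0000
Since 2.0000 ≠ -2.0000, the equation fails at this point, so it cannot hold for every real x for which both sides are defined.
√(x²) = |x|, which differs from x whenever x < 0 (both sides are defined for every real x).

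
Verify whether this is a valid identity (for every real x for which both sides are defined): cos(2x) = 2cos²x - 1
Claim: cos(2x) = 2cos²x - 1.
Reasoning: cos(2x) = cos²x - sin²x. Replace sin²x by 1 - cos²x: cos²x - (1 - cos²x) = 2cos²x - 1.
So the two sides agree for every real x for which both sides are defined.

Conclusion: Yes, this is an identity.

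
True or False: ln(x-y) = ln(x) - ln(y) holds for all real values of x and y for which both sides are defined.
Claim: ln(x-y) = ln(x) - ln(y).
Test a specific point where both sides are defined: x = 1, y = 1/2.
LHS = ln(x-y) ≈ -0.6931
RHS = ln(x) - ln(y) ≈ 0.6931
Since -0.6931 ≠ 0.6931, the equation fails at this point, so it cannot hold for all real values of x and y for which both sides are defined.
ln(x) - ln(y) = ln(x/y), not ln(x-y).

Conclusion: False.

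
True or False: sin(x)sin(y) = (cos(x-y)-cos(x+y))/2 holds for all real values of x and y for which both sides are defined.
Claim: sin(x)sin(y) = (cos(x-y)-cos(x+y))/2.
Reasoning: cos(x-y) = cos(x)cos(y) + sin(x)sin(y) and cos(x+y) = cos(x)cos(y) - sin(x)sin(y). Subtracting, cos(x-y) - cos(x+y) = 2sin(x)sin(y); divide by 2.
So the two sides agree for all real values of x and y for which both sides are defined.

Conclusion: True.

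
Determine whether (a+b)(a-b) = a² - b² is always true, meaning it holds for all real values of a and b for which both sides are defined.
Yes, this is an identity.

Claim: (a+b)(a-b) = a² - b².
Reasoning: Expand: (a+b)(a-b) = a² - ab + ba - b² = a² - b² (the cross terms cancel).
So the two sides agree for all real values of a and b for which both sides are defined.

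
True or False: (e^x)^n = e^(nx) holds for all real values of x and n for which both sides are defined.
True.

Claim: (e^x)^n = e^(nx).
Reasoning: e^x is a positive real number, and for a positive base B and real exponent n, B^n = e^(n·ln B). With B = e^x, ln B = x, so (e^x)^n = e^(n·x).
So the two sides agree for all real values of x and n for which both sides are defined.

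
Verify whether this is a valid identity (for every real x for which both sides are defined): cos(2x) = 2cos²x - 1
Yes, this is an identity.

Claim: cos(2x) = 2cos²x - 1.
Reasoning: cos(2x) = cos²x - sin²x. Replace sin²x by 1 - cos²x: cos²x - (1 - cos²x) = 2cos²x - 1.
So the two sides agree for every real x for which both sides are defined.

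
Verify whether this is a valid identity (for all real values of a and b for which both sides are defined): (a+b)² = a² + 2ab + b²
Yes, this is an identity.

Claim: (a+b)² = a² + 2ab + b².
Reasoning: Expand: (a+b)² = (a+b)(a+b) = a·a + a·b + b·a + b·b = a² + 2ab + b².
So the two sides agree for all real values of a and b for which both sides are defined.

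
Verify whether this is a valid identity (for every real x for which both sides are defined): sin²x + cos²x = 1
Yes, this is an identity.

Claim: sin²x + cos²x = 1.
Reasoning: The point (cos x, sin x) lies on the unit circle X² + Y² = 1, so cos²x + sin²x = 1 for every real x.
So the two sides agree for every real x for which both sides are defined.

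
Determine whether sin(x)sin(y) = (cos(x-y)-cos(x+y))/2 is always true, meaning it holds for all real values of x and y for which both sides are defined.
Yes, this is an identity.

Claim: sin(x)sin(y) = (cos(x-y)-cos(x+y))/2.
Reasoning: cos(x-y) = cos(x)cos(y) + sin(x)sin(y) and cos(x+y) = cos(x)cos(y) - sin(x)sin(y). Subtracting, cos(x-y) - cos(x+y) = 2sin(x)sin(y); divide by 2.
So the two sides agree for all real values of x and y for which both sides are defined.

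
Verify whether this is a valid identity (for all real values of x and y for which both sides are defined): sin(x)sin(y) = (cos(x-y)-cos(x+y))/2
Claim: sin(x)sin(y) = (cos(x-y)-cos(x+y))/2.
Reasoning: cos(x-y) = cos(x)cos(y) + sin(x)sin(y) and cos(x+y) = cos(x)cos(y) - sin(x)sin(y). Subtracting, cos(x-y) - cos(x+y) = 2sin(x)sin(y); divide by 2.
So the two sides agree for all real values of x and y for which both sides are defined.

Conclusion: Yes, this is an identity.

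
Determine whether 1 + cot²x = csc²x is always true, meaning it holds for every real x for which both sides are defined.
Claim: 1 + cot²x = csc²x.
Reasoning: Start from sin²x + cos²x = 1 and divide every term by sin²x (allowed wherever cot x and csc x are defined): 1 + cot²x = 1/sin²x = csc²x.
So the two sides agree for every real x for which both sides are defined.

Conclusion: Yes, this is an identity.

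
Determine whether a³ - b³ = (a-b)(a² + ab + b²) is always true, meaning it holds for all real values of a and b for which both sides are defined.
Yes, this is an identity.

Claim: a³ - b³ = (a-b)(a² + ab + b²).
Reasoning: Expand the right side: (a-b)(a² + ab + b²) = a³ + a²b + ab² - a²b - ab² - b³ = a³ - b³ (the middle terms cancel in pairs).
So the two sides agree for all real values of a and b for which both sides are defined.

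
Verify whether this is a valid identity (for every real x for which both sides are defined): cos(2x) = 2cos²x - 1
Yes, this is an identity.

Claim: cos(2x) = 2cos²x - 1.
Reasoning: cos(2x) = cos²x - sin²x. Replace sin²x by 1 - cos²x: cos²x - (1 - cos²x) = 2cos²x - 1.
So the two sides agree for every real x for which both sides are defined.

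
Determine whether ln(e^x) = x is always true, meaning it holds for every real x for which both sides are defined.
Claim: ln(e^x) = x.
Reasoning: ln is the inverse of the exponential: ln(e^x) asks for the exponent p with e^p = e^x, and since e^p is one-to-one that exponent is p = x.
So the two sides agree for every real x for which both sides are defined.

Conclusion: Yes, this is an identity.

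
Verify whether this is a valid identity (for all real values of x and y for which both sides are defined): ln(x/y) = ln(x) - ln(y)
Claim: ln(x/y) = ln(x) - ln(y).
Reasoning: Both sides are simultaneously defined only when x, y > 0. Write x = e^p, y = e^q. Then x/y = e^(p-q), so ln(x/y) = p - q = ln(x) - ln(y).
So the two sides agree for all real values of x and y for which both sides are defined.

Conclusion: Yes, this is an identity.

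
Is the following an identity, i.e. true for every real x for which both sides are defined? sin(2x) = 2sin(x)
Claim: sin(2x) = 2sin(x).
Test a specific point where both sides are defined: x = π/3.
LHS = sin(2x) ≈ 0.8660
RHS = 2sin(x) ≈ 1.7321
Since 0.8660 ≠ 1.7321, the equation fails at this point, so it cannot hold for every real x for which both sides are defined.
The correct double-angle formula is sin(2x) = 2sin(x)cos(x).

Conclusion: No, this is NOT an identity.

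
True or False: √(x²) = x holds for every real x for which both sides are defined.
Claim: √(x²) = x.
Test a specific point where both sides are defined: x = -2.
LHS = √(x²) ≈ 2.0000
RHS = x ≈ -2.0000
Since 2.0000 ≠ -2.0000, the equation fails at this point, so it cannot hold for every real x for which both sides are defined.
√(x²) = |x|, which differs from x whenever x < 0 (both sides are defined for every real x).

Conclusion: False.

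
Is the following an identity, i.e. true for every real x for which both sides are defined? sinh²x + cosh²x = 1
No, this is NOT an identity.

Claim: sinh²x + cosh²x = 1.
Test a specific point where both sides are defined: x = -2.
LHS = sinh²x + cosh²x ≈ 27.3082
RHS = 1 ≈ 1.0000
Since 27.3082 ≠ 1.0000, the equation fails at this point, so it cannot hold for every real x for which both sides are defined.
The correct hyperbolic identity is cosh²x - sinh²x = 1 (a difference); the sum sinh²x + cosh²x equals cosh(2x).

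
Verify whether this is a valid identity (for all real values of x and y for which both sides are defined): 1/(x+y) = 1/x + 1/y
No, this is NOT an identity.

Claim: 1/(x+y) = 1/x + 1/y.
Test a specific point where both sides are defined: x = 1/2, y = -3.
LHS = 1/(x+y) ≈ -0.4000
RHS = 1/x + 1/y ≈ 1.6667
Since -0.4000 ≠ 1.6667, the equation fails at this point, so it cannot hold for all real values of x and y for which both sides are defined.
1/x + 1/y = (x+y)/(xy), which is not 1/(x+y).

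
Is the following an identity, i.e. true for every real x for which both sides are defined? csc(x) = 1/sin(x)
Claim: csc(x) = 1/sin(x).
Reasoning: csc(x) is by definition the reciprocal of sin(x), wherever sin(x) ≠ 0.
So the two sides agree for every real x for which both sides are defined.

Conclusion: Yes, this is an identity.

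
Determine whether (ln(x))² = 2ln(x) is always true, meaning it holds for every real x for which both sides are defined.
No, this is NOT an identity.

Claim: (ln(x))² = 2ln(x).
Test a specific point where both sides are defined: x = 3.
LHS = (ln(x))² ≈ 1.2069
RHS = 2ln(x) ≈ 2.1972
Since 1.2069 ≠ 2.1972, the equation fails at this point, so it cannot hold for every real x for which both sides are defined.
2ln(x) equals ln(x²), which is not the same as (ln x)².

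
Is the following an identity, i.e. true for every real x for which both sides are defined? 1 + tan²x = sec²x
Yes, this is an identity.

Claim: 1 + tan²x = sec²x.
Reasoning: Start from sin²x + cos²x = 1 and divide every term by cos²x (allowed wherever tan x and sec x are defined): tan²x + 1 = 1/cos²x = sec²x.
So the two sides agree for every real x for which both sides are defined.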